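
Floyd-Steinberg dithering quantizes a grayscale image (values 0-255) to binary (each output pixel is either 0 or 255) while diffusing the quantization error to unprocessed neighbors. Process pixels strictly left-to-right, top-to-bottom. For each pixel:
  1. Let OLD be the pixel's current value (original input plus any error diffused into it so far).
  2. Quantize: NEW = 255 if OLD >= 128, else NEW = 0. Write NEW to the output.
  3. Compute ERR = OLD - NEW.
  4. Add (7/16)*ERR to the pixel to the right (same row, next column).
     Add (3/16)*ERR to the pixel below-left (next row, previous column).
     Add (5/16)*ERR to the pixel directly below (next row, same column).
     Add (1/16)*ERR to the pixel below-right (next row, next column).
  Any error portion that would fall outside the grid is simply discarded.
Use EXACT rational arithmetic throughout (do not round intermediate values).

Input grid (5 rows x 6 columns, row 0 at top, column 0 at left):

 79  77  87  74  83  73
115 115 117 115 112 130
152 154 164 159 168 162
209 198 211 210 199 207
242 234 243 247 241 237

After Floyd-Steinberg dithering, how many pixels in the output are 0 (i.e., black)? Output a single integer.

(0,0): OLD=79 → NEW=0, ERR=79
(0,1): OLD=1785/16 → NEW=0, ERR=1785/16
(0,2): OLD=34767/256 → NEW=255, ERR=-30513/256
(0,3): OLD=89513/4096 → NEW=0, ERR=89513/4096
(0,4): OLD=6066079/65536 → NEW=0, ERR=6066079/65536
(0,5): OLD=119008601/1048576 → NEW=0, ERR=119008601/1048576
(1,0): OLD=41115/256 → NEW=255, ERR=-24165/256
(1,1): OLD=186685/2048 → NEW=0, ERR=186685/2048
(1,2): OLD=8565761/65536 → NEW=255, ERR=-8145919/65536
(1,3): OLD=20278189/262144 → NEW=0, ERR=20278189/262144
(1,4): OLD=3312064935/16777216 → NEW=255, ERR=-966125145/16777216
(1,5): OLD=39207337569/268435456 → NEW=255, ERR=-29243703711/268435456
(2,0): OLD=4574191/32768 → NEW=255, ERR=-3781649/32768
(2,1): OLD=107783221/1048576 → NEW=0, ERR=107783221/1048576
(2,2): OLD=3193193439/16777216 → NEW=255, ERR=-1084996641/16777216
(2,3): OLD=18295775399/134217728 → NEW=255, ERR=-15929745241/134217728
(2,4): OLD=354281815157/4294967296 → NEW=0, ERR=354281815157/4294967296
(2,5): OLD=11025703603331/68719476736 → NEW=255, ERR=-6497762964349/68719476736
(3,0): OLD=3224723967/16777216 → NEW=255, ERR=-1053466113/16777216
(3,1): OLD=24603710483/134217728 → NEW=255, ERR=-9621810157/134217728
(3,2): OLD=154186764777/1073741824 → NEW=255, ERR=-119617400343/1073741824
(3,3): OLD=9318129971771/68719476736 → NEW=255, ERR=-8205336595909/68719476736
(3,4): OLD=81029342256091/549755813888 → NEW=255, ERR=-59158390285349/549755813888
(3,5): OLD=1192120077365749/8796093022208 → NEW=255, ERR=-1050883643297291/8796093022208
(4,0): OLD=448686967825/2147483648 → NEW=255, ERR=-98921362415/2147483648
(4,1): OLD=5725436364125/34359738368 → NEW=255, ERR=-3036296919715/34359738368
(4,2): OLD=156853223975687/1099511627776 → NEW=255, ERR=-123522241107193/1099511627776
(4,3): OLD=2346748777884355/17592186044416 → NEW=255, ERR=-2139258663441725/17592186044416
(4,4): OLD=34989448269183731/281474976710656 → NEW=0, ERR=34989448269183731/281474976710656
(4,5): OLD=1113848770817428421/4503599627370496 → NEW=255, ERR=-34569134162048059/4503599627370496
Output grid:
  Row 0: ..#...  (5 black, running=5)
  Row 1: #.#.##  (2 black, running=7)
  Row 2: #.##.#  (2 black, running=9)
  Row 3: ######  (0 black, running=9)
  Row 4: ####.#  (1 black, running=10)

Answer: 10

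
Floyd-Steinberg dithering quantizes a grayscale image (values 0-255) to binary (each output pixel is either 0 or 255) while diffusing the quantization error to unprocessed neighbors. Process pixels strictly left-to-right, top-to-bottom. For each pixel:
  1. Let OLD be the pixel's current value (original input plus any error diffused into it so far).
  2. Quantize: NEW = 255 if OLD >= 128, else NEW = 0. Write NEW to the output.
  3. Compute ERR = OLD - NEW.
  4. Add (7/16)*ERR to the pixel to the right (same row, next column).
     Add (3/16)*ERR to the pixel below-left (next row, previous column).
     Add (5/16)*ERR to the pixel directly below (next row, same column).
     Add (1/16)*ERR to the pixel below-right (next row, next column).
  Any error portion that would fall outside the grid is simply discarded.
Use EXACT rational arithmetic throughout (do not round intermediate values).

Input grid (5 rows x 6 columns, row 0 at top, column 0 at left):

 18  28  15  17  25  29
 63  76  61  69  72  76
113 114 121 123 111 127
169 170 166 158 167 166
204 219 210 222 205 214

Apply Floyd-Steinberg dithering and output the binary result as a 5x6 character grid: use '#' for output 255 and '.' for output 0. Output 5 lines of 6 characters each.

Answer: ......
..#..#
#.#.#.
##.##.
######

Derivation:
(0,0): OLD=18 → NEW=0, ERR=18
(0,1): OLD=287/8 → NEW=0, ERR=287/8
(0,2): OLD=3929/128 → NEW=0, ERR=3929/128
(0,3): OLD=62319/2048 → NEW=0, ERR=62319/2048
(0,4): OLD=1255433/32768 → NEW=0, ERR=1255433/32768
(0,5): OLD=23992383/524288 → NEW=0, ERR=23992383/524288
(1,0): OLD=9645/128 → NEW=0, ERR=9645/128
(1,1): OLD=130107/1024 → NEW=0, ERR=130107/1024
(1,2): OLD=4395095/32768 → NEW=255, ERR=-3960745/32768
(1,3): OLD=4552075/131072 → NEW=0, ERR=4552075/131072
(1,4): OLD=919803329/8388608 → NEW=0, ERR=919803329/8388608
(1,5): OLD=18879952119/134217728 → NEW=255, ERR=-15345568521/134217728
(2,0): OLD=2627513/16384 → NEW=255, ERR=-1550407/16384
(2,1): OLD=49467139/524288 → NEW=0, ERR=49467139/524288
(2,2): OLD=1165671625/8388608 → NEW=255, ERR=-973423415/8388608
(2,3): OLD=6448469953/67108864 → NEW=0, ERR=6448469953/67108864
(2,4): OLD=360858149827/2147483648 → NEW=255, ERR=-186750180413/2147483648
(2,5): OLD=2064259680389/34359738368 → NEW=0, ERR=2064259680389/34359738368
(3,0): OLD=1318011049/8388608 → NEW=255, ERR=-821083991/8388608
(3,1): OLD=8656359157/67108864 → NEW=255, ERR=-8456401163/67108864
(3,2): OLD=52893300847/536870912 → NEW=0, ERR=52893300847/536870912
(3,3): OLD=7132159342861/34359738368 → NEW=255, ERR=-1629573940979/34359738368
(3,4): OLD=37478292278253/274877906944 → NEW=255, ERR=-32615573992467/274877906944
(3,5): OLD=560433067018691/4398046511104 → NEW=0, ERR=560433067018691/4398046511104
(4,0): OLD=160830768967/1073741824 → NEW=255, ERR=-112973396153/1073741824
(4,1): OLD=2507326539419/17179869184 → NEW=255, ERR=-1873540102501/17179869184
(4,2): OLD=96926616534113/549755813888 → NEW=255, ERR=-43261116007327/549755813888
(4,3): OLD=1378008219713093/8796093022208 → NEW=255, ERR=-864995500949947/8796093022208
(4,4): OLD=20523152240619413/140737488355328 → NEW=255, ERR=-15364907289989227/140737488355328
(4,5): OLD=447300925937565939/2251799813685248 → NEW=255, ERR=-126908026552172301/2251799813685248
Row 0: ......
Row 1: ..#..#
Row 2: #.#.#.
Row 3: ##.##.
Row 4: ######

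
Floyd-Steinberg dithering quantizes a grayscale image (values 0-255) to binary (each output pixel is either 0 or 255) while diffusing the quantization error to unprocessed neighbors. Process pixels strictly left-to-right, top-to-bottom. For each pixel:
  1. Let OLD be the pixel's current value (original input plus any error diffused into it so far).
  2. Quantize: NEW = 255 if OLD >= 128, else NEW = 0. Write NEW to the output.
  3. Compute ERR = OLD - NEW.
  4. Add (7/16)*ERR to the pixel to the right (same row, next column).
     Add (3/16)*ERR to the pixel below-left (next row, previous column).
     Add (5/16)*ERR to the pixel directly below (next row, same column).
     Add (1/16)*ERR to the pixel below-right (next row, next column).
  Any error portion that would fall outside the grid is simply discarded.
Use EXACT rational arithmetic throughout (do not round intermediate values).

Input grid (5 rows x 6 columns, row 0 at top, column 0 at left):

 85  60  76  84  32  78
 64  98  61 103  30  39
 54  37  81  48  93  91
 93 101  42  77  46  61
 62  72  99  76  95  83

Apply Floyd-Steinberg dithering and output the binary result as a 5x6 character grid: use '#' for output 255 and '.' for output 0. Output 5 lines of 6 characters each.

Answer: ...#..
.#....
..#.#.
#.....
..#.#.

Derivation:
(0,0): OLD=85 → NEW=0, ERR=85
(0,1): OLD=1555/16 → NEW=0, ERR=1555/16
(0,2): OLD=30341/256 → NEW=0, ERR=30341/256
(0,3): OLD=556451/4096 → NEW=255, ERR=-488029/4096
(0,4): OLD=-1319051/65536 → NEW=0, ERR=-1319051/65536
(0,5): OLD=72555571/1048576 → NEW=0, ERR=72555571/1048576
(1,0): OLD=27849/256 → NEW=0, ERR=27849/256
(1,1): OLD=416767/2048 → NEW=255, ERR=-105473/2048
(1,2): OLD=3882347/65536 → NEW=0, ERR=3882347/65536
(1,3): OLD=24986895/262144 → NEW=0, ERR=24986895/262144
(1,4): OLD=1190156749/16777216 → NEW=0, ERR=1190156749/16777216
(1,5): OLD=24266848651/268435456 → NEW=0, ERR=24266848651/268435456
(2,0): OLD=2567013/32768 → NEW=0, ERR=2567013/32768
(2,1): OLD=76636199/1048576 → NEW=0, ERR=76636199/1048576
(2,2): OLD=2451836213/16777216 → NEW=255, ERR=-1826353867/16777216
(2,3): OLD=6330291149/134217728 → NEW=0, ERR=6330291149/134217728
(2,4): OLD=681655700967/4294967296 → NEW=255, ERR=-413560959513/4294967296
(2,5): OLD=5604573686209/68719476736 → NEW=0, ERR=5604573686209/68719476736
(3,0): OLD=2200911765/16777216 → NEW=255, ERR=-2077278315/16777216
(3,1): OLD=7268588913/134217728 → NEW=0, ERR=7268588913/134217728
(3,2): OLD=48410293923/1073741824 → NEW=0, ERR=48410293923/1073741824
(3,3): OLD=5951505053865/68719476736 → NEW=0, ERR=5951505053865/68719476736
(3,4): OLD=39604011810313/549755813888 → NEW=0, ERR=39604011810313/549755813888
(3,5): OLD=985036901657575/8796093022208 → NEW=0, ERR=985036901657575/8796093022208
(4,0): OLD=71858620315/2147483648 → NEW=0, ERR=71858620315/2147483648
(4,1): OLD=3582968756959/34359738368 → NEW=0, ERR=3582968756959/34359738368
(4,2): OLD=196080540487661/1099511627776 → NEW=255, ERR=-84294924595219/1099511627776
(4,3): OLD=1510258283357313/17592186044416 → NEW=0, ERR=1510258283357313/17592186044416
(4,4): OLD=51082379364398481/281474976710656 → NEW=255, ERR=-20693739696818799/281474976710656
(4,5): OLD=406825749506111831/4503599627370496 → NEW=0, ERR=406825749506111831/4503599627370496
Row 0: ...#..
Row 1: .#....
Row 2: ..#.#.
Row 3: #.....
Row 4: ..#.#.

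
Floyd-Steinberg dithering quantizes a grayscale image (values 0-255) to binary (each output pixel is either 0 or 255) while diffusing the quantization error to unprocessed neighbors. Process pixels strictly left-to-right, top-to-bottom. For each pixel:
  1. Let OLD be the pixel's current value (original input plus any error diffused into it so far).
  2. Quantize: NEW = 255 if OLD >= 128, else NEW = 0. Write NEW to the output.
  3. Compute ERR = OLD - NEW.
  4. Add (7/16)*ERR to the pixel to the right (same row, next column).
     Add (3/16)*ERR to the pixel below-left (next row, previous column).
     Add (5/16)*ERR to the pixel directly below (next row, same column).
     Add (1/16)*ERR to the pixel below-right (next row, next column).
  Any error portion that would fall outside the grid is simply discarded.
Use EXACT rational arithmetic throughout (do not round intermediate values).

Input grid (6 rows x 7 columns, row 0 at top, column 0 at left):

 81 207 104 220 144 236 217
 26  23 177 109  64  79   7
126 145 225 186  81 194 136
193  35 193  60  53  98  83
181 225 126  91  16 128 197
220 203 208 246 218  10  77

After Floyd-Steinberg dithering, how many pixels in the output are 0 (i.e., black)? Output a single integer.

Answer: 19

Derivation:
(0,0): OLD=81 → NEW=0, ERR=81
(0,1): OLD=3879/16 → NEW=255, ERR=-201/16
(0,2): OLD=25217/256 → NEW=0, ERR=25217/256
(0,3): OLD=1077639/4096 → NEW=255, ERR=33159/4096
(0,4): OLD=9669297/65536 → NEW=255, ERR=-7042383/65536
(0,5): OLD=198167255/1048576 → NEW=255, ERR=-69219625/1048576
(0,6): OLD=3156118497/16777216 → NEW=255, ERR=-1122071583/16777216
(1,0): OLD=12533/256 → NEW=0, ERR=12533/256
(1,1): OLD=131123/2048 → NEW=0, ERR=131123/2048
(1,2): OLD=15500975/65536 → NEW=255, ERR=-1210705/65536
(1,3): OLD=23450243/262144 → NEW=0, ERR=23450243/262144
(1,4): OLD=967787817/16777216 → NEW=0, ERR=967787817/16777216
(1,5): OLD=8637140473/134217728 → NEW=0, ERR=8637140473/134217728
(1,6): OLD=21749393527/2147483648 → NEW=0, ERR=21749393527/2147483648
(2,0): OLD=5023457/32768 → NEW=255, ERR=-3332383/32768
(2,1): OLD=125946171/1048576 → NEW=0, ERR=125946171/1048576
(2,2): OLD=4908178289/16777216 → NEW=255, ERR=629988209/16777216
(2,3): OLD=32218206505/134217728 → NEW=255, ERR=-2007314135/134217728
(2,4): OLD=118262217529/1073741824 → NEW=0, ERR=118262217529/1073741824
(2,5): OLD=9201556547795/34359738368 → NEW=255, ERR=439823263955/34359738368
(2,6): OLD=81796612979701/549755813888 → NEW=255, ERR=-58391119561739/549755813888
(3,0): OLD=3082659921/16777216 → NEW=255, ERR=-1195530159/16777216
(3,1): OLD=5643004029/134217728 → NEW=0, ERR=5643004029/134217728
(3,2): OLD=244632034055/1073741824 → NEW=255, ERR=-29172131065/1073741824
(3,3): OLD=285350141537/4294967296 → NEW=0, ERR=285350141537/4294967296
(3,4): OLD=64844218240081/549755813888 → NEW=0, ERR=64844218240081/549755813888
(3,5): OLD=618244700831491/4398046511104 → NEW=255, ERR=-503257159500029/4398046511104
(3,6): OLD=38458245562589/70368744177664 → NEW=0, ERR=38458245562589/70368744177664
(4,0): OLD=357802346015/2147483648 → NEW=255, ERR=-189805984225/2147483648
(4,1): OLD=6525678918803/34359738368 → NEW=255, ERR=-2236054365037/34359738368
(4,2): OLD=57242323452541/549755813888 → NEW=0, ERR=57242323452541/549755813888
(4,3): OLD=781680671693679/4398046511104 → NEW=255, ERR=-339821188637841/4398046511104
(4,4): OLD=61673691207389/35184372088832 → NEW=0, ERR=61673691207389/35184372088832
(4,5): OLD=113133481664175133/1125899906842624 → NEW=0, ERR=113133481664175133/1125899906842624
(4,6): OLD=4215013704830176475/18014398509481984 → NEW=255, ERR=-378657915087729445/18014398509481984
(5,0): OLD=99053637222249/549755813888 → NEW=255, ERR=-41134095319191/549755813888
(5,1): OLD=720960252733475/4398046511104 → NEW=255, ERR=-400541607598045/4398046511104
(5,2): OLD=6408460974615589/35184372088832 → NEW=255, ERR=-2563553908036571/35184372088832
(5,3): OLD=55398246707228953/281474976710656 → NEW=255, ERR=-16377872353988327/281474976710656
(5,4): OLD=3730832460449819699/18014398509481984 → NEW=255, ERR=-862839159468086221/18014398509481984
(5,5): OLD=2394355681504759683/144115188075855872 → NEW=0, ERR=2394355681504759683/144115188075855872
(5,6): OLD=193645170529492991309/2305843009213693952 → NEW=0, ERR=193645170529492991309/2305843009213693952
Output grid:
  Row 0: .#.####  (2 black, running=2)
  Row 1: ..#....  (6 black, running=8)
  Row 2: #.##.##  (2 black, running=10)
  Row 3: #.#..#.  (4 black, running=14)
  Row 4: ##.#..#  (3 black, running=17)
  Row 5: #####..  (2 black, running=19)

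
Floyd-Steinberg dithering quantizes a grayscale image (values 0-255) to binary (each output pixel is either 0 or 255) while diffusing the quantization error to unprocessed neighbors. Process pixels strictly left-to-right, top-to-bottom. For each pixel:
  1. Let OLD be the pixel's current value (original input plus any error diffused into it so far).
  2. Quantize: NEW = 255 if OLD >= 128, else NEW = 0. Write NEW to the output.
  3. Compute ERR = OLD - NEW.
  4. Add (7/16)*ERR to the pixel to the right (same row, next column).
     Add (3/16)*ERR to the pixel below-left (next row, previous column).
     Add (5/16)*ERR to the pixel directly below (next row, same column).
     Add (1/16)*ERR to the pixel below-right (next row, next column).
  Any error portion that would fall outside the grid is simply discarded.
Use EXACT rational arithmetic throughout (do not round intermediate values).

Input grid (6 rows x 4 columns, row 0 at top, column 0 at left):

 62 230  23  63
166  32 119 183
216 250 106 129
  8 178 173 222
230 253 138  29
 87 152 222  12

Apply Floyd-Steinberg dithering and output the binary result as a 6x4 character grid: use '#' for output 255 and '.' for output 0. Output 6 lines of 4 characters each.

Answer: .#..
#.##
##..
.###
##..
.##.

Derivation:
(0,0): OLD=62 → NEW=0, ERR=62
(0,1): OLD=2057/8 → NEW=255, ERR=17/8
(0,2): OLD=3063/128 → NEW=0, ERR=3063/128
(0,3): OLD=150465/2048 → NEW=0, ERR=150465/2048
(1,0): OLD=23779/128 → NEW=255, ERR=-8861/128
(1,1): OLD=10997/1024 → NEW=0, ERR=10997/1024
(1,2): OLD=4754137/32768 → NEW=255, ERR=-3601703/32768
(1,3): OLD=83554111/524288 → NEW=255, ERR=-50139329/524288
(2,0): OLD=3217495/16384 → NEW=255, ERR=-960425/16384
(2,1): OLD=106312045/524288 → NEW=255, ERR=-27381395/524288
(2,2): OLD=33074865/1048576 → NEW=0, ERR=33074865/1048576
(2,3): OLD=1779137133/16777216 → NEW=0, ERR=1779137133/16777216
(3,0): OLD=-168703321/8388608 → NEW=0, ERR=-168703321/8388608
(3,1): OLD=20821379897/134217728 → NEW=255, ERR=-13404140743/134217728
(3,2): OLD=334543253575/2147483648 → NEW=255, ERR=-213065076665/2147483648
(3,3): OLD=7342791469681/34359738368 → NEW=255, ERR=-1418941814159/34359738368
(4,0): OLD=440212551131/2147483648 → NEW=255, ERR=-107395779109/2147483648
(4,1): OLD=3093264406865/17179869184 → NEW=255, ERR=-1287602235055/17179869184
(4,2): OLD=33106379419889/549755813888 → NEW=0, ERR=33106379419889/549755813888
(4,3): OLD=318771348824295/8796093022208 → NEW=0, ERR=318771348824295/8796093022208
(5,0): OLD=15755740034603/274877906944 → NEW=0, ERR=15755740034603/274877906944
(5,1): OLD=1423395961059021/8796093022208 → NEW=255, ERR=-819607759604019/8796093022208
(5,2): OLD=889126254792829/4398046511104 → NEW=255, ERR=-232375605538691/4398046511104
(5,3): OLD=559150197561961/140737488355328 → NEW=0, ERR=559150197561961/140737488355328
Row 0: .#..
Row 1: #.##
Row 2: ##..
Row 3: .###
Row 4: ##..
Row 5: .##.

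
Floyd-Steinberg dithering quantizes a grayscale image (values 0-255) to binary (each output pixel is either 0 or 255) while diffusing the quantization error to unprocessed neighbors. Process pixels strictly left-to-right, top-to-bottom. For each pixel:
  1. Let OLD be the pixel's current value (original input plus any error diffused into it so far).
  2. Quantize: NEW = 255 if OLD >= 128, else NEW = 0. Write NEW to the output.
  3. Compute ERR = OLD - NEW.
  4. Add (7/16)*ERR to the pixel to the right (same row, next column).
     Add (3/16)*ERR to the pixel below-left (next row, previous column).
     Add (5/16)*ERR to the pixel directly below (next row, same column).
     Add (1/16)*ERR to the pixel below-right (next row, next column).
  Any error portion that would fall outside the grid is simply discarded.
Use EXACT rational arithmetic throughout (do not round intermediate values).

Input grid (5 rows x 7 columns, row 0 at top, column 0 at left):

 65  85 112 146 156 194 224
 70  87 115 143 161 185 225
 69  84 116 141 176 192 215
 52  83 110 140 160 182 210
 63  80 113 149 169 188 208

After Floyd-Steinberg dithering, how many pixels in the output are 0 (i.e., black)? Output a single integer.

(0,0): OLD=65 → NEW=0, ERR=65
(0,1): OLD=1815/16 → NEW=0, ERR=1815/16
(0,2): OLD=41377/256 → NEW=255, ERR=-23903/256
(0,3): OLD=430695/4096 → NEW=0, ERR=430695/4096
(0,4): OLD=13238481/65536 → NEW=255, ERR=-3473199/65536
(0,5): OLD=179111351/1048576 → NEW=255, ERR=-88275529/1048576
(0,6): OLD=3140167681/16777216 → NEW=255, ERR=-1138022399/16777216
(1,0): OLD=28565/256 → NEW=0, ERR=28565/256
(1,1): OLD=323219/2048 → NEW=255, ERR=-199021/2048
(1,2): OLD=4594831/65536 → NEW=0, ERR=4594831/65536
(1,3): OLD=50006755/262144 → NEW=255, ERR=-16839965/262144
(1,4): OLD=1797188169/16777216 → NEW=0, ERR=1797188169/16777216
(1,5): OLD=25437814041/134217728 → NEW=255, ERR=-8787706599/134217728
(1,6): OLD=364849710935/2147483648 → NEW=255, ERR=-182758619305/2147483648
(2,0): OLD=2806529/32768 → NEW=0, ERR=2806529/32768
(2,1): OLD=116625563/1048576 → NEW=0, ERR=116625563/1048576
(2,2): OLD=2826144145/16777216 → NEW=255, ERR=-1452045935/16777216
(2,3): OLD=14432065097/134217728 → NEW=0, ERR=14432065097/134217728
(2,4): OLD=257941961305/1073741824 → NEW=255, ERR=-15862203815/1073741824
(2,5): OLD=5353746613043/34359738368 → NEW=255, ERR=-3407986670797/34359738368
(2,6): OLD=77471250856597/549755813888 → NEW=255, ERR=-62716481684843/549755813888
(3,0): OLD=1671336561/16777216 → NEW=0, ERR=1671336561/16777216
(3,1): OLD=20195174429/134217728 → NEW=255, ERR=-14030346211/134217728
(3,2): OLD=69076603879/1073741824 → NEW=0, ERR=69076603879/1073741824
(3,3): OLD=831370741377/4294967296 → NEW=255, ERR=-263845919103/4294967296
(3,4): OLD=64118254794353/549755813888 → NEW=0, ERR=64118254794353/549755813888
(3,5): OLD=790403443265379/4398046511104 → NEW=255, ERR=-331098417066141/4398046511104
(3,6): OLD=9514865796590717/70368744177664 → NEW=255, ERR=-8429163968713603/70368744177664
(4,0): OLD=160053893631/2147483648 → NEW=0, ERR=160053893631/2147483648
(4,1): OLD=3375119331059/34359738368 → NEW=0, ERR=3375119331059/34359738368
(4,2): OLD=86876428218909/549755813888 → NEW=255, ERR=-53311304322531/549755813888
(4,3): OLD=498149663697231/4398046511104 → NEW=0, ERR=498149663697231/4398046511104
(4,4): OLD=8340311065660029/35184372088832 → NEW=255, ERR=-631703816992131/35184372088832
(4,5): OLD=159257100390768573/1125899906842624 → NEW=255, ERR=-127847375854100547/1125899906842624
(4,6): OLD=2092968946727528507/18014398509481984 → NEW=0, ERR=2092968946727528507/18014398509481984
Output grid:
  Row 0: ..#.###  (3 black, running=3)
  Row 1: .#.#.##  (3 black, running=6)
  Row 2: ..#.###  (3 black, running=9)
  Row 3: .#.#.##  (3 black, running=12)
  Row 4: ..#.##.  (4 black, running=16)

Answer: 16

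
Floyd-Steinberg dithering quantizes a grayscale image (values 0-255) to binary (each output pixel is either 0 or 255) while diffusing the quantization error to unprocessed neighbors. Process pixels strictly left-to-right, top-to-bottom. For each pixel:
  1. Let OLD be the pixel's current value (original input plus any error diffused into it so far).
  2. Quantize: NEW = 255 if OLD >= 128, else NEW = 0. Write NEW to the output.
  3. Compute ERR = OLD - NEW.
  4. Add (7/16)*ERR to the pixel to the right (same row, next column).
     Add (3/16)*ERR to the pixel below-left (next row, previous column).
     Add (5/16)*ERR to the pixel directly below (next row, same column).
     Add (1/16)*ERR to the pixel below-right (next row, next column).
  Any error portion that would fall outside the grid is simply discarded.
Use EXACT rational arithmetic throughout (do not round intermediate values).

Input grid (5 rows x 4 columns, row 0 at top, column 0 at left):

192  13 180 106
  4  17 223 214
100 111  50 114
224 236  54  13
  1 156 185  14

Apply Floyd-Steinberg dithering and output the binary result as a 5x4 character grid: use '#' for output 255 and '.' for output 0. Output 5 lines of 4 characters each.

(0,0): OLD=192 → NEW=255, ERR=-63
(0,1): OLD=-233/16 → NEW=0, ERR=-233/16
(0,2): OLD=44449/256 → NEW=255, ERR=-20831/256
(0,3): OLD=288359/4096 → NEW=0, ERR=288359/4096
(1,0): OLD=-4715/256 → NEW=0, ERR=-4715/256
(1,1): OLD=-30317/2048 → NEW=0, ERR=-30317/2048
(1,2): OLD=13329039/65536 → NEW=255, ERR=-3382641/65536
(1,3): OLD=218452761/1048576 → NEW=255, ERR=-48934119/1048576
(2,0): OLD=2997249/32768 → NEW=0, ERR=2997249/32768
(2,1): OLD=142147739/1048576 → NEW=255, ERR=-125239141/1048576
(2,2): OLD=-58843641/2097152 → NEW=0, ERR=-58843641/2097152
(2,3): OLD=2815714059/33554432 → NEW=0, ERR=2815714059/33554432
(3,0): OLD=3861938801/16777216 → NEW=255, ERR=-416251279/16777216
(3,1): OLD=50540221487/268435456 → NEW=255, ERR=-17910819793/268435456
(3,2): OLD=104408482513/4294967296 → NEW=0, ERR=104408482513/4294967296
(3,3): OLD=3305757796151/68719476736 → NEW=0, ERR=3305757796151/68719476736
(4,0): OLD=-82737594403/4294967296 → NEW=0, ERR=-82737594403/4294967296
(4,1): OLD=4457437373335/34359738368 → NEW=255, ERR=-4304295910505/34359738368
(4,2): OLD=156834290513975/1099511627776 → NEW=255, ERR=-123541174568905/1099511627776
(4,3): OLD=-327308422145103/17592186044416 → NEW=0, ERR=-327308422145103/17592186044416
Row 0: #.#.
Row 1: ..##
Row 2: .#..
Row 3: ##..
Row 4: .##.

Answer: #.#.
..##
.#..
##..
.##.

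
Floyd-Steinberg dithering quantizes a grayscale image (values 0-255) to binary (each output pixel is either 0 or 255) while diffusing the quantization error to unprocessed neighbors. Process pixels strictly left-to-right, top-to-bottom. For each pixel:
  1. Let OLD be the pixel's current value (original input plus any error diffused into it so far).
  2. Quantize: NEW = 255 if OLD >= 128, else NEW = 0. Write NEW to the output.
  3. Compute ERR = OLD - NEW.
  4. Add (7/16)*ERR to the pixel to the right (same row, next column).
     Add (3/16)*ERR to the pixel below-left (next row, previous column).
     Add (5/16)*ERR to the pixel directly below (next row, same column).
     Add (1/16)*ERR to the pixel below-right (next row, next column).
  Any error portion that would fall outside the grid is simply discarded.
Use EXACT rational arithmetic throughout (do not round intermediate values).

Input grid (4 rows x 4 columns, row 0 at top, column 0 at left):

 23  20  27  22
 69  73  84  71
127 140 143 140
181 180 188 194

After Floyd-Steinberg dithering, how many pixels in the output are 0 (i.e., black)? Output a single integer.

Answer: 9

Derivation:
(0,0): OLD=23 → NEW=0, ERR=23
(0,1): OLD=481/16 → NEW=0, ERR=481/16
(0,2): OLD=10279/256 → NEW=0, ERR=10279/256
(0,3): OLD=162065/4096 → NEW=0, ERR=162065/4096
(1,0): OLD=20947/256 → NEW=0, ERR=20947/256
(1,1): OLD=260421/2048 → NEW=0, ERR=260421/2048
(1,2): OLD=10582569/65536 → NEW=255, ERR=-6129111/65536
(1,3): OLD=47141743/1048576 → NEW=0, ERR=47141743/1048576
(2,0): OLD=5780679/32768 → NEW=255, ERR=-2575161/32768
(2,1): OLD=139390845/1048576 → NEW=255, ERR=-127996035/1048576
(2,2): OLD=160950193/2097152 → NEW=0, ERR=160950193/2097152
(2,3): OLD=6099557709/33554432 → NEW=255, ERR=-2456822451/33554432
(3,0): OLD=2240662231/16777216 → NEW=255, ERR=-2037527849/16777216
(3,1): OLD=26360326537/268435456 → NEW=0, ERR=26360326537/268435456
(3,2): OLD=1003253537143/4294967296 → NEW=255, ERR=-91963123337/4294967296
(3,3): OLD=11445096250049/68719476736 → NEW=255, ERR=-6078370317631/68719476736
Output grid:
  Row 0: ....  (4 black, running=4)
  Row 1: ..#.  (3 black, running=7)
  Row 2: ##.#  (1 black, running=8)
  Row 3: #.##  (1 black, running=9)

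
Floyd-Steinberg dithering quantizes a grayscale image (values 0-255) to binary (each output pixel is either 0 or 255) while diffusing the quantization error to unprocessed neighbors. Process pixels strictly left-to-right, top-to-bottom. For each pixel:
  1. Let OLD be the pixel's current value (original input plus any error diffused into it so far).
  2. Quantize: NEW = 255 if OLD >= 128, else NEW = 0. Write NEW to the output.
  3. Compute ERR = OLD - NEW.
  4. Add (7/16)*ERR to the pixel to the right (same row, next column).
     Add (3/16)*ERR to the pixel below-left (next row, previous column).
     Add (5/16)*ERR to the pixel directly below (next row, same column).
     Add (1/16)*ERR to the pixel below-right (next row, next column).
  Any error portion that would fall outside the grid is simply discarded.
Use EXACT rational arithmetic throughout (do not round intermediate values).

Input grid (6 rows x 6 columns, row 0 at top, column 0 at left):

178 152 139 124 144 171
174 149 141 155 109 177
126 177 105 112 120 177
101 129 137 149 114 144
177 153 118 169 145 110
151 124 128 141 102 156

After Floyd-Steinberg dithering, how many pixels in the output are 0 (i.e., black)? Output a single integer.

(0,0): OLD=178 → NEW=255, ERR=-77
(0,1): OLD=1893/16 → NEW=0, ERR=1893/16
(0,2): OLD=48835/256 → NEW=255, ERR=-16445/256
(0,3): OLD=392789/4096 → NEW=0, ERR=392789/4096
(0,4): OLD=12186707/65536 → NEW=255, ERR=-4524973/65536
(0,5): OLD=147631685/1048576 → NEW=255, ERR=-119755195/1048576
(1,0): OLD=44063/256 → NEW=255, ERR=-21217/256
(1,1): OLD=272089/2048 → NEW=255, ERR=-250151/2048
(1,2): OLD=6085837/65536 → NEW=0, ERR=6085837/65536
(1,3): OLD=54692105/262144 → NEW=255, ERR=-12154615/262144
(1,4): OLD=867677883/16777216 → NEW=0, ERR=867677883/16777216
(1,5): OLD=42848012205/268435456 → NEW=255, ERR=-25603029075/268435456
(2,0): OLD=2529635/32768 → NEW=0, ERR=2529635/32768
(2,1): OLD=193814641/1048576 → NEW=255, ERR=-73572239/1048576
(2,2): OLD=1459536275/16777216 → NEW=0, ERR=1459536275/16777216
(2,3): OLD=20276528059/134217728 → NEW=255, ERR=-13948992581/134217728
(2,4): OLD=300268997041/4294967296 → NEW=0, ERR=300268997041/4294967296
(2,5): OLD=12439113573607/68719476736 → NEW=255, ERR=-5084352994073/68719476736
(3,0): OLD=1878523699/16777216 → NEW=0, ERR=1878523699/16777216
(3,1): OLD=23782921271/134217728 → NEW=255, ERR=-10442599369/134217728
(3,2): OLD=114112145429/1073741824 → NEW=0, ERR=114112145429/1073741824
(3,3): OLD=12476951570239/68719476736 → NEW=255, ERR=-5046514997441/68719476736
(3,4): OLD=45822648581983/549755813888 → NEW=0, ERR=45822648581983/549755813888
(3,5): OLD=1422456247130161/8796093022208 → NEW=255, ERR=-820547473532879/8796093022208
(4,0): OLD=423917755549/2147483648 → NEW=255, ERR=-123690574691/2147483648
(4,1): OLD=4480921903993/34359738368 → NEW=255, ERR=-4280811379847/34359738368
(4,2): OLD=85840743427739/1099511627776 → NEW=0, ERR=85840743427739/1099511627776
(4,3): OLD=3562030174116391/17592186044416 → NEW=255, ERR=-923977267209689/17592186044416
(4,4): OLD=35462461845152407/281474976710656 → NEW=0, ERR=35462461845152407/281474976710656
(4,5): OLD=635806792235536065/4503599627370496 → NEW=255, ERR=-512611112743940415/4503599627370496
(5,0): OLD=60275447782267/549755813888 → NEW=0, ERR=60275447782267/549755813888
(5,1): OLD=2534550173725227/17592186044416 → NEW=255, ERR=-1951457267600853/17592186044416
(5,2): OLD=12136074195933193/140737488355328 → NEW=0, ERR=12136074195933193/140737488355328
(5,3): OLD=859357020678487923/4503599627370496 → NEW=255, ERR=-289060884300988557/4503599627370496
(5,4): OLD=798634228842052563/9007199254740992 → NEW=0, ERR=798634228842052563/9007199254740992
(5,5): OLD=24081096593333356847/144115188075855872 → NEW=255, ERR=-12668276366009890513/144115188075855872
Output grid:
  Row 0: #.#.##  (2 black, running=2)
  Row 1: ##.#.#  (2 black, running=4)
  Row 2: .#.#.#  (3 black, running=7)
  Row 3: .#.#.#  (3 black, running=10)
  Row 4: ##.#.#  (2 black, running=12)
  Row 5: .#.#.#  (3 black, running=15)

Answer: 15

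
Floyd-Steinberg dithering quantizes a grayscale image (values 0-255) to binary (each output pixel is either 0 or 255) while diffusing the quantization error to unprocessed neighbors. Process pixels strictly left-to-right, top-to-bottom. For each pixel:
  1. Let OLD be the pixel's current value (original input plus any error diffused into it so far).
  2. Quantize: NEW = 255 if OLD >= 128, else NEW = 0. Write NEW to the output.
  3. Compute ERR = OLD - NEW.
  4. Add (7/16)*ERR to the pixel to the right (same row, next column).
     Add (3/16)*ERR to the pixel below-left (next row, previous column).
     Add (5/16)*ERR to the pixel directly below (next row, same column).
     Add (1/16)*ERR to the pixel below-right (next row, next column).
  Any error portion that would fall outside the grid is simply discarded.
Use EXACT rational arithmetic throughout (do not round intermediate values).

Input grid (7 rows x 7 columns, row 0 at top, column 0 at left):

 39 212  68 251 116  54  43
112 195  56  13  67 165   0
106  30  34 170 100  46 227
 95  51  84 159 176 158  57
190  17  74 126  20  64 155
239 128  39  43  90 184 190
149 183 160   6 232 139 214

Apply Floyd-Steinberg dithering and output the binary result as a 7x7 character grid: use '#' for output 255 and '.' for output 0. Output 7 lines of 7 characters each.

(0,0): OLD=39 → NEW=0, ERR=39
(0,1): OLD=3665/16 → NEW=255, ERR=-415/16
(0,2): OLD=14503/256 → NEW=0, ERR=14503/256
(0,3): OLD=1129617/4096 → NEW=255, ERR=85137/4096
(0,4): OLD=8198135/65536 → NEW=0, ERR=8198135/65536
(0,5): OLD=114010049/1048576 → NEW=0, ERR=114010049/1048576
(0,6): OLD=1519490631/16777216 → NEW=0, ERR=1519490631/16777216
(1,0): OLD=30547/256 → NEW=0, ERR=30547/256
(1,1): OLD=516421/2048 → NEW=255, ERR=-5819/2048
(1,2): OLD=4897961/65536 → NEW=0, ERR=4897961/65536
(1,3): OLD=20758837/262144 → NEW=0, ERR=20758837/262144
(1,4): OLD=2724996927/16777216 → NEW=255, ERR=-1553193153/16777216
(1,5): OLD=24598748271/134217728 → NEW=255, ERR=-9626772369/134217728
(1,6): OLD=7985504929/2147483648 → NEW=0, ERR=7985504929/2147483648
(2,0): OLD=4677831/32768 → NEW=255, ERR=-3678009/32768
(2,1): OLD=1548029/1048576 → NEW=0, ERR=1548029/1048576
(2,2): OLD=1219225143/16777216 → NEW=0, ERR=1219225143/16777216
(2,3): OLD=28702864959/134217728 → NEW=255, ERR=-5522655681/134217728
(2,4): OLD=47855128175/1073741824 → NEW=0, ERR=47855128175/1073741824
(2,5): OLD=1305525761061/34359738368 → NEW=0, ERR=1305525761061/34359738368
(2,6): OLD=132107636747859/549755813888 → NEW=255, ERR=-8080095793581/549755813888
(3,0): OLD=1009998167/16777216 → NEW=0, ERR=1009998167/16777216
(3,1): OLD=11329286283/134217728 → NEW=0, ERR=11329286283/134217728
(3,2): OLD=146046408401/1073741824 → NEW=255, ERR=-127757756719/1073741824
(3,3): OLD=459496117415/4294967296 → NEW=0, ERR=459496117415/4294967296
(3,4): OLD=132648403756375/549755813888 → NEW=255, ERR=-7539328785065/549755813888
(3,5): OLD=720855497571573/4398046511104 → NEW=255, ERR=-400646362759947/4398046511104
(3,6): OLD=1050397344479787/70368744177664 → NEW=0, ERR=1050397344479787/70368744177664
(4,0): OLD=482409678649/2147483648 → NEW=255, ERR=-65198651591/2147483648
(4,1): OLD=396801118821/34359738368 → NEW=0, ERR=396801118821/34359738368
(4,2): OLD=36946501090827/549755813888 → NEW=0, ERR=36946501090827/549755813888
(4,3): OLD=786490392892137/4398046511104 → NEW=255, ERR=-335011467439383/4398046511104
(4,4): OLD=-985346801985941/35184372088832 → NEW=0, ERR=-985346801985941/35184372088832
(4,5): OLD=28397187738280043/1125899906842624 → NEW=0, ERR=28397187738280043/1125899906842624
(4,6): OLD=2972478401829504349/18014398509481984 → NEW=255, ERR=-1621193218088401571/18014398509481984
(5,0): OLD=127366150748415/549755813888 → NEW=255, ERR=-12821581793025/549755813888
(5,1): OLD=581020786131157/4398046511104 → NEW=255, ERR=-540481074200363/4398046511104
(5,2): OLD=-257685155974813/35184372088832 → NEW=0, ERR=-257685155974813/35184372088832
(5,3): OLD=4205564435786255/281474976710656 → NEW=0, ERR=4205564435786255/281474976710656
(5,4): OLD=1580824809288001221/18014398509481984 → NEW=0, ERR=1580824809288001221/18014398509481984
(5,5): OLD=30501930339555683189/144115188075855872 → NEW=255, ERR=-6247442619787564171/144115188075855872
(5,6): OLD=333165184719052684347/2305843009213693952 → NEW=255, ERR=-254824782630439273413/2305843009213693952
(6,0): OLD=8350636388149847/70368744177664 → NEW=0, ERR=8350636388149847/70368744177664
(6,1): OLD=218068378327864003/1125899906842624 → NEW=255, ERR=-69036097917005117/1125899906842624
(6,2): OLD=2269925069376253673/18014398509481984 → NEW=0, ERR=2269925069376253673/18014398509481984
(6,3): OLD=11787588995000273591/144115188075855872 → NEW=0, ERR=11787588995000273591/144115188075855872
(6,4): OLD=83014076825732353861/288230376151711744 → NEW=255, ERR=9515330907045859141/288230376151711744
(6,5): OLD=4599129201400364663513/36893488147419103232 → NEW=0, ERR=4599129201400364663513/36893488147419103232
(6,6): OLD=136531879905464803810143/590295810358705651712 → NEW=255, ERR=-13993551736005137376417/590295810358705651712
Row 0: .#.#...
Row 1: .#..##.
Row 2: #..#..#
Row 3: ..#.##.
Row 4: #..#..#
Row 5: ##...##
Row 6: .#..#.#

Answer: .#.#...
.#..##.
#..#..#
..#.##.
#..#..#
##...##
.#..#.#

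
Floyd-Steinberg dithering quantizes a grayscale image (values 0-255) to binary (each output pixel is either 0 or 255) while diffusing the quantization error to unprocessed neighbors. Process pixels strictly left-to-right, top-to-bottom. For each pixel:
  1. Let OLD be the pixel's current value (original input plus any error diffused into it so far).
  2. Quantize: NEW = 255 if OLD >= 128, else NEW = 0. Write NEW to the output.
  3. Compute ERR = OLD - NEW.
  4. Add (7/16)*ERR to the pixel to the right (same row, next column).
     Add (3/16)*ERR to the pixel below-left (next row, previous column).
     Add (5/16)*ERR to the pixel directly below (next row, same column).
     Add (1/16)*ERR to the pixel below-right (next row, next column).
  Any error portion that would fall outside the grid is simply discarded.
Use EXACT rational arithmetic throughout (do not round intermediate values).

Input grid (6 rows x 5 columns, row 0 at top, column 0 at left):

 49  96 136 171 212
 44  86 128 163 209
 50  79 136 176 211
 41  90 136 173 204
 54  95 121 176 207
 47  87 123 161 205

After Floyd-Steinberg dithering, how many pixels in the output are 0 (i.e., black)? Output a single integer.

(0,0): OLD=49 → NEW=0, ERR=49
(0,1): OLD=1879/16 → NEW=0, ERR=1879/16
(0,2): OLD=47969/256 → NEW=255, ERR=-17311/256
(0,3): OLD=579239/4096 → NEW=255, ERR=-465241/4096
(0,4): OLD=10636945/65536 → NEW=255, ERR=-6074735/65536
(1,0): OLD=20821/256 → NEW=0, ERR=20821/256
(1,1): OLD=304467/2048 → NEW=255, ERR=-217773/2048
(1,2): OLD=3040207/65536 → NEW=0, ERR=3040207/65536
(1,3): OLD=33081059/262144 → NEW=0, ERR=33081059/262144
(1,4): OLD=956906825/4194304 → NEW=255, ERR=-112640695/4194304
(2,0): OLD=1817921/32768 → NEW=0, ERR=1817921/32768
(2,1): OLD=87895515/1048576 → NEW=0, ERR=87895515/1048576
(2,2): OLD=3425659473/16777216 → NEW=255, ERR=-852530607/16777216
(2,3): OLD=51289469539/268435456 → NEW=255, ERR=-17161571741/268435456
(2,4): OLD=783937079285/4294967296 → NEW=255, ERR=-311279581195/4294967296
(3,0): OLD=1242419761/16777216 → NEW=0, ERR=1242419761/16777216
(3,1): OLD=19130477149/134217728 → NEW=255, ERR=-15095043491/134217728
(3,2): OLD=275599031439/4294967296 → NEW=0, ERR=275599031439/4294967296
(3,3): OLD=1411581297143/8589934592 → NEW=255, ERR=-778852023817/8589934592
(3,4): OLD=18923616233907/137438953472 → NEW=255, ERR=-16123316901453/137438953472
(4,0): OLD=120375776959/2147483648 → NEW=0, ERR=120375776959/2147483648
(4,1): OLD=6943260761919/68719476736 → NEW=0, ERR=6943260761919/68719476736
(4,2): OLD=177270543970449/1099511627776 → NEW=255, ERR=-103104921112431/1099511627776
(4,3): OLD=1559618747200831/17592186044416 → NEW=0, ERR=1559618747200831/17592186044416
(4,4): OLD=57268639647804473/281474976710656 → NEW=255, ERR=-14507479413412807/281474976710656
(5,0): OLD=91766953104669/1099511627776 → NEW=0, ERR=91766953104669/1099511627776
(5,1): OLD=1240333676508055/8796093022208 → NEW=255, ERR=-1002670044154985/8796093022208
(5,2): OLD=18791978824900175/281474976710656 → NEW=0, ERR=18791978824900175/281474976710656
(5,3): OLD=227868898377999201/1125899906842624 → NEW=255, ERR=-59235577866869919/1125899906842624
(5,4): OLD=3087968660928314331/18014398509481984 → NEW=255, ERR=-1505702958989591589/18014398509481984
Output grid:
  Row 0: ..###  (2 black, running=2)
  Row 1: .#..#  (3 black, running=5)
  Row 2: ..###  (2 black, running=7)
  Row 3: .#.##  (2 black, running=9)
  Row 4: ..#.#  (3 black, running=12)
  Row 5: .#.##  (2 black, running=14)

Answer: 14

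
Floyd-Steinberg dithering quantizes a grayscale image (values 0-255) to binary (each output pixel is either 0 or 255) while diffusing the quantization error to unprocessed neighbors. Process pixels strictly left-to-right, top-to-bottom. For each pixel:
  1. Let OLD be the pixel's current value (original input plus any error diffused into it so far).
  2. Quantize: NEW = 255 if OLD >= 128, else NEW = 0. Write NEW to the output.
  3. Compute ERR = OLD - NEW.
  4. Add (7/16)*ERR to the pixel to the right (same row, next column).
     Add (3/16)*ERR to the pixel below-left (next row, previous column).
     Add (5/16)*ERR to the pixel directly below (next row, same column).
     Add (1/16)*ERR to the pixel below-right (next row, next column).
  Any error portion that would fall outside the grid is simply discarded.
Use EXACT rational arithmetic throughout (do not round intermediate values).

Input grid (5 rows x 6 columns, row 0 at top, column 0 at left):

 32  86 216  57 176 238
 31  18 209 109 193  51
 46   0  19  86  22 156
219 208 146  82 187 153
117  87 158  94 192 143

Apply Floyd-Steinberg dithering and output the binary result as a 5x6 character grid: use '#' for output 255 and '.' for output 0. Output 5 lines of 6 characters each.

Answer: ..#.##
..#.#.
...#.#
###.#.
..#.##

Derivation:
(0,0): OLD=32 → NEW=0, ERR=32
(0,1): OLD=100 → NEW=0, ERR=100
(0,2): OLD=1039/4 → NEW=255, ERR=19/4
(0,3): OLD=3781/64 → NEW=0, ERR=3781/64
(0,4): OLD=206691/1024 → NEW=255, ERR=-54429/1024
(0,5): OLD=3518389/16384 → NEW=255, ERR=-659531/16384
(1,0): OLD=239/4 → NEW=0, ERR=239/4
(1,1): OLD=2505/32 → NEW=0, ERR=2505/32
(1,2): OLD=268349/1024 → NEW=255, ERR=7229/1024
(1,3): OLD=495129/4096 → NEW=0, ERR=495129/4096
(1,4): OLD=59092427/262144 → NEW=255, ERR=-7754293/262144
(1,5): OLD=92933149/4194304 → NEW=0, ERR=92933149/4194304
(2,0): OLD=40627/512 → NEW=0, ERR=40627/512
(2,1): OLD=1052449/16384 → NEW=0, ERR=1052449/16384
(2,2): OLD=20150307/262144 → NEW=0, ERR=20150307/262144
(2,3): OLD=319395659/2097152 → NEW=255, ERR=-215378101/2097152
(2,4): OLD=-1373430303/67108864 → NEW=0, ERR=-1373430303/67108864
(2,5): OLD=163339265335/1073741824 → NEW=255, ERR=-110464899785/1073741824
(3,0): OLD=67067203/262144 → NEW=255, ERR=220483/262144
(3,1): OLD=519703239/2097152 → NEW=255, ERR=-15070521/2097152
(3,2): OLD=2544022437/16777216 → NEW=255, ERR=-1734167643/16777216
(3,3): OLD=6067827087/1073741824 → NEW=0, ERR=6067827087/1073741824
(3,4): OLD=1351783807855/8589934592 → NEW=255, ERR=-838649513105/8589934592
(3,5): OLD=10563218219297/137438953472 → NEW=0, ERR=10563218219297/137438953472
(4,0): OLD=3889476301/33554432 → NEW=0, ERR=3889476301/33554432
(4,1): OLD=62351677737/536870912 → NEW=0, ERR=62351677737/536870912
(4,2): OLD=3042896548139/17179869184 → NEW=255, ERR=-1337970093781/17179869184
(4,3): OLD=10150474018167/274877906944 → NEW=0, ERR=10150474018167/274877906944
(4,4): OLD=846226999212391/4398046511104 → NEW=255, ERR=-275274861119129/4398046511104
(4,5): OLD=9396532753949809/70368744177664 → NEW=255, ERR=-8547497011354511/70368744177664
Row 0: ..#.##
Row 1: ..#.#.
Row 2: ...#.#
Row 3: ###.#.
Row 4: ..#.##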